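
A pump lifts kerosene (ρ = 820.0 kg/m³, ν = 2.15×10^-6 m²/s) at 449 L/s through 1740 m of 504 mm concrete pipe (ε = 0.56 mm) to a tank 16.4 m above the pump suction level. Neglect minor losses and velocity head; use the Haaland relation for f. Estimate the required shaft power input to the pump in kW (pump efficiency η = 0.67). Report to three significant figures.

P_shaft ≈ 188 kW

V = 4Q/(πD²) = 2.251 m/s; Re = 5.28×10^5; ε/D = 0.00111; f = 0.02065
h_f = f(L/D)V²/2g = 18.40 m
Total head H = z + h_f = 16.4 + 18.40 = 34.80 m
P_hyd = ρgQH = 820.0·9.81·0.449·34.80 = 125.7 kW
P_shaft = P_hyd/η = 125.7/0.67 = 187.6 kW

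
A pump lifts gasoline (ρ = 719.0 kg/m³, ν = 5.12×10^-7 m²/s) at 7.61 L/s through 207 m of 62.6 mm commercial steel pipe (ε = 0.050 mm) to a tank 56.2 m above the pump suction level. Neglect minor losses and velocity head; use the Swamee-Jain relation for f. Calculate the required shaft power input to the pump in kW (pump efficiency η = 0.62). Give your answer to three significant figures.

V = 4Q/(πD²) = 2.473 m/s; Re = 3.02×10^5; ε/D = 7.99×10^-4; f = 0.01986
h_f = f(L/D)V²/2g = 20.46 m
Total head H = z + h_f = 56.2 + 20.46 = 76.66 m
P_hyd = ρgQH = 719.0·9.81·0.00761·76.66 = 4.115 kW
P_shaft = P_hyd/η = 4.115/0.62 = 6.637 kW

P_shaft ≈ 6.64 kW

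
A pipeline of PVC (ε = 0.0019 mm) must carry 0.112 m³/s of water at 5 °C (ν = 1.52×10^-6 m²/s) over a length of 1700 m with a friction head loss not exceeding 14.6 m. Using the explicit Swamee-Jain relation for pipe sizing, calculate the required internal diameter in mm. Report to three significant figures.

D ≈ 284 mm

Swamee-Jain (Type III): D = 0.66·[ε^1.25·(LQ²/(gh_f))^4.75 + ν·Q^9.4·(L/(gh_f))^5.2]^0.04
LQ²/(gh_f) = 0.1489; L/(gh_f) = 11.87
Term 1 = ε^1.25·(…)^4.75 = 8.31×10^-12; Term 2 = ν·Q^9.4·(…)^5.2 = 6.78×10^-10
D = 0.66·(8.31×10^-12 + 6.78×10^-10)^0.04 = 0.2838 m = 284 mm
Check: V = 1.77 m/s, Re = 3.31×10^5, f = 0.01420, h_f = 13.6 m ≈ 14.6 m ✓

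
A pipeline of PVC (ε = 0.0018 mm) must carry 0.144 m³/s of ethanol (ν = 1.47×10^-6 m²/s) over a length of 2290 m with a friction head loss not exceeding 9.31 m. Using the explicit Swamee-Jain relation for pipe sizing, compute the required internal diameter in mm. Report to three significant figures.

Swamee-Jain (Type III): D = 0.66·[ε^1.25·(LQ²/(gh_f))^4.75 + ν·Q^9.4·(L/(gh_f))^5.2]^0.04
LQ²/(gh_f) = 0.5199; L/(gh_f) = 25.07
Term 1 = ε^1.25·(…)^4.75 = 2.95×10^-9; Term 2 = ν·Q^9.4·(…)^5.2 = 3.40×10^-7
D = 0.66·(2.95×10^-9 + 3.40×10^-7)^0.04 = 0.3639 m = 364 mm
Check: V = 1.38 m/s, Re = 3.43×10^5, f = 0.01409, h_f = 8.66 m ≈ 9.31 m ✓

D ≈ 364 mm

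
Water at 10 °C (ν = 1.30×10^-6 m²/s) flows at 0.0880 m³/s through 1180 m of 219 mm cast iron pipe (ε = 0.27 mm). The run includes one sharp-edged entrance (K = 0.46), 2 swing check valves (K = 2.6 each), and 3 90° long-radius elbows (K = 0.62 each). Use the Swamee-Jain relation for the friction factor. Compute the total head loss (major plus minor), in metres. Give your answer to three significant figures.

V = 4Q/(πD²) = 2.336 m/s; V²/2g = 0.2782 m
Re = 3.94×10^5, ε/D = 0.00123 → f = 0.02146 (Swamee-Jain)
Major: h_f = f(L/D)·V²/2g = 0.02146·5388·0.2782 = 32.16 m
Minor: ΣK = 7.52; h_m = ΣK·V²/2g = 2.092 m
Total H_L = 32.16 + 2.092 = 34.25 m

H_L ≈ 34.3 m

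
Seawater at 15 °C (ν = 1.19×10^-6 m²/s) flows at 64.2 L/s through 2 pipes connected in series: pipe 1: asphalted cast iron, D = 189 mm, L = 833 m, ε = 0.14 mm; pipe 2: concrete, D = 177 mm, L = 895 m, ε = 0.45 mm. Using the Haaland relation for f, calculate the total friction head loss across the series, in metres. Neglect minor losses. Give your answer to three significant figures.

H ≈ 67.1 m

Pipe 1: V = 2.288 m/s, Re = 3.63×10^5, ε/D = 7.41×10^-4, f = 0.01918, h_1 = f(L/D)V²/2g = 22.56 m
Pipe 2: V = 2.609 m/s, Re = 3.88×10^5, ε/D = 0.00254, f = 0.02539, h_2 = f(L/D)V²/2g = 44.55 m
Series → Q common, losses add: H = Σh = 67.11 m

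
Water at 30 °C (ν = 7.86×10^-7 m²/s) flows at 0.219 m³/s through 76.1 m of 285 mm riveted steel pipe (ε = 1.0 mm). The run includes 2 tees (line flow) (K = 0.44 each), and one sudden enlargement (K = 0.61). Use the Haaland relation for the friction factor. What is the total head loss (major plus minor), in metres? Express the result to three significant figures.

H_L ≈ 5.31 m

V = 4Q/(πD²) = 3.433 m/s; V²/2g = 0.6007 m
Re = 1.24×10^6, ε/D = 0.00351 → f = 0.02750 (Haaland)
Major: h_f = f(L/D)·V²/2g = 0.02750·267.0·0.6007 = 4.411 m
Minor: ΣK = 1.49; h_m = ΣK·V²/2g = 0.8950 m
Total H_L = 4.411 + 0.8950 = 5.306 m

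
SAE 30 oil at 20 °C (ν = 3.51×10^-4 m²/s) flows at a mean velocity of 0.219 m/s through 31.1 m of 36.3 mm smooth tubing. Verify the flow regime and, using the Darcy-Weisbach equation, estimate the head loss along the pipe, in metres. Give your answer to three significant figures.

h_f ≈ 5.92 m

Re = VD/ν = 0.219·0.03630/3.51×10^-4 = 22.6 → laminar (Re < 2300)
f = 64/Re = 2.826
h_f = f(L/D)V²/(2g) = 2.826·(31.1/0.03630)·0.219²/(2·9.81) = 5.918 m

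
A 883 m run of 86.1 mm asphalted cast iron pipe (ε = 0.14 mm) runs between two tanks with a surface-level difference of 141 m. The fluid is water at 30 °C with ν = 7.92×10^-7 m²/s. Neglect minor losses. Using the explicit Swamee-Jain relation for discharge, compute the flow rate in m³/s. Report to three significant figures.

Swamee-Jain (Type II): Q = -0.965·√(gD⁵h_f/L)·ln[ε/(3.7D) + √(3.17ν²L/(gD³h_f))]
√(gD⁵h_f/L) = √(9.81·0.0861⁵·141/883) = 0.002723
ε/(3.7D) = 4.39×10^-4; √(3.17ν²L/(gD³h_f)) = 4.46×10^-5
Q = -0.965·0.002723·ln(4.841×10^-4) = 0.02005 m³/s
Check: V = 3.44 m/s, Re = 3.74×10^5, f = 0.02288, h_f = 142 m ≈ 141 m ✓

Q ≈ 0.0201 m³/s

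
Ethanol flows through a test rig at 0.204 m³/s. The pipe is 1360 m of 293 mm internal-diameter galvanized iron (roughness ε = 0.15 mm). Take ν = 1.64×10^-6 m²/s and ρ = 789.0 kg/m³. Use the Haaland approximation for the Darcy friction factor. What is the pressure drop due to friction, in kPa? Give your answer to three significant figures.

V = 4Q/(πD²) = 4·0.204/(π·0.293²) = 3.026 m/s
Re = VD/ν = 3.026·0.293/1.64×10^-6 = 5.41×10^5 → turbulent
ε/D = 0.15/293 = 5.12×10^-4
Haaland: f = 0.01760
h_f = f(L/D)V²/(2g) = 0.01760·(1360/0.293)·3.026²/(2·9.81) = 38.10 m
Δp = ρg·h_f = 789.0·9.81·38.10 = 294.9 kPa

Δp ≈ 295 kPa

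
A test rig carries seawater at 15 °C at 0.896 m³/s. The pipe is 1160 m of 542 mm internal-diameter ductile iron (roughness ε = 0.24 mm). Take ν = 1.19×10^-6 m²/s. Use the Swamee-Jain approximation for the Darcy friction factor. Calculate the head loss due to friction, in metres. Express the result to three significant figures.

h_f ≈ 27.4 m

V = 4Q/(πD²) = 4·0.896/(π·0.542²) = 3.883 m/s
Re = VD/ν = 3.883·0.542/1.19×10^-6 = 1.77×10^6 → turbulent
ε/D = 0.24/542 = 4.43×10^-4
Swamee-Jain: f = 0.01665
h_f = f(L/D)V²/(2g) = 0.01665·(1160/0.542)·3.883²/(2·9.81) = 27.39 m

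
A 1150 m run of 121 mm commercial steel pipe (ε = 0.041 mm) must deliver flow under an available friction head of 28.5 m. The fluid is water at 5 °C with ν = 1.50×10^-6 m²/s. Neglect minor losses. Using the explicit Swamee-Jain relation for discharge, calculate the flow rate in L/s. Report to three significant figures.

Q ≈ 20.4 L/s

Swamee-Jain (Type II): Q = -0.965·√(gD⁵h_f/L)·ln[ε/(3.7D) + √(3.17ν²L/(gD³h_f))]
√(gD⁵h_f/L) = √(9.81·0.121⁵·28.5/1150) = 0.002511
ε/(3.7D) = 9.16×10^-5; √(3.17ν²L/(gD³h_f)) = 1.29×10^-4
Q = -0.965·0.002511·ln(2.203×10^-4) = 0.02041 m³/s
Check: V = 1.77 m/s, Re = 1.43×10^5, f = 0.01875, h_f = 28.6 m ≈ 28.5 m ✓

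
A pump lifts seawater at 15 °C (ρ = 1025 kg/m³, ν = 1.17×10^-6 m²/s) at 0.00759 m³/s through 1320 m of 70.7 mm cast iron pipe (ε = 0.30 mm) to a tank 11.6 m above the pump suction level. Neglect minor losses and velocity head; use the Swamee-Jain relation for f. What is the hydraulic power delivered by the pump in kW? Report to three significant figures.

P_hyd ≈ 9.04 kW

V = 4Q/(πD²) = 1.933 m/s; Re = 1.17×10^5; ε/D = 0.00424; f = 0.03005
h_f = f(L/D)V²/2g = 106.9 m
Total head H = z + h_f = 11.6 + 106.9 = 118.5 m
P_hyd = ρgQH = 1025·9.81·0.00759·118.5 = 9.042 kW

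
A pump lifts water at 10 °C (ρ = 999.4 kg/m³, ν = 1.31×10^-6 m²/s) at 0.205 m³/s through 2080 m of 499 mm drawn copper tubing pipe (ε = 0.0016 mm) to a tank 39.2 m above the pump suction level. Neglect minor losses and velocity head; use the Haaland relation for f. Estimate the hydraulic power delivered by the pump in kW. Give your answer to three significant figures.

V = 4Q/(πD²) = 1.048 m/s; Re = 3.99×10^5; ε/D = 3.21×10^-6; f = 0.01363
h_f = f(L/D)V²/2g = 3.183 m
Total head H = z + h_f = 39.2 + 3.183 = 42.38 m
P_hyd = ρgQH = 999.4·9.81·0.205·42.38 = 85.18 kW

P_hyd ≈ 85.2 kW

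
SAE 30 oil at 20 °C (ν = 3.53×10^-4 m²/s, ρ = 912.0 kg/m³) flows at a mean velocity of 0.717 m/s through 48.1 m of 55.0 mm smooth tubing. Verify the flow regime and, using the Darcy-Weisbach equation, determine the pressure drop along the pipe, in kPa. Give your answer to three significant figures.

Re = VD/ν = 0.717·0.05500/3.53×10^-4 = 112 → laminar (Re < 2300)
f = 64/Re = 0.5729
h_f = f(L/D)V²/(2g) = 0.5729·(48.1/0.05500)·0.717²/(2·9.81) = 13.13 m
Δp = ρg·h_f = 912.0·9.81·13.13 = 117.5 kPa

Δp ≈ 117 kPa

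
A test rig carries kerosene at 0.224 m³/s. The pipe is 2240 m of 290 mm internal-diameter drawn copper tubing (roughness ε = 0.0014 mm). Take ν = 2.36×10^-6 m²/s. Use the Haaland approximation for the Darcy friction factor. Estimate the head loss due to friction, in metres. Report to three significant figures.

h_f ≈ 61.3 m

V = 4Q/(πD²) = 4·0.224/(π·0.290²) = 3.391 m/s
Re = VD/ν = 3.391·0.290/2.36×10^-6 = 4.17×10^5 → turbulent
ε/D = 0.0014/290 = 4.83×10^-6
Haaland: f = 0.01355
h_f = f(L/D)V²/(2g) = 0.01355·(2240/0.290)·3.391²/(2·9.81) = 61.33 m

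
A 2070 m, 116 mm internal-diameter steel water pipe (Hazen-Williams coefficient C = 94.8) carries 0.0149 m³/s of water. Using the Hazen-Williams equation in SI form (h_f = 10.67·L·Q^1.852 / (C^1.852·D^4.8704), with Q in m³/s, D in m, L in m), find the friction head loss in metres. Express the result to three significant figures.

h_f = 10.67·2070·0.0149^1.852 / (94.8^1.852·0.116^4.8704) = 71.83 m

h_f ≈ 71.8 m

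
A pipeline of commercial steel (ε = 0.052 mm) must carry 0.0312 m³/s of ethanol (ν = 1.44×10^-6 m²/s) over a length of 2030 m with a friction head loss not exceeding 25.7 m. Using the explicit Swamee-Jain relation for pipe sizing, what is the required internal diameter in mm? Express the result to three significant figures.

Swamee-Jain (Type III): D = 0.66·[ε^1.25·(LQ²/(gh_f))^4.75 + ν·Q^9.4·(L/(gh_f))^5.2]^0.04
LQ²/(gh_f) = 0.007838; L/(gh_f) = 8.052
Term 1 = ε^1.25·(…)^4.75 = 4.39×10^-16; Term 2 = ν·Q^9.4·(…)^5.2 = 5.18×10^-16
D = 0.66·(4.39×10^-16 + 5.18×10^-16)^0.04 = 0.1655 m = 165 mm
Check: V = 1.45 m/s, Re = 1.67×10^5, f = 0.01826, h_f = 24.0 m ≈ 25.7 m ✓

D ≈ 165 mm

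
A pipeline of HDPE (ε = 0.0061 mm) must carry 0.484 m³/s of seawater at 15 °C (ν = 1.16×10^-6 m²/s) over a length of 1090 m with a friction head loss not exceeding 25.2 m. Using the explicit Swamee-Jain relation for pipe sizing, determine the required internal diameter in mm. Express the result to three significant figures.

D ≈ 398 mm

Swamee-Jain (Type III): D = 0.66·[ε^1.25·(LQ²/(gh_f))^4.75 + ν·Q^9.4·(L/(gh_f))^5.2]^0.04
LQ²/(gh_f) = 1.033; L/(gh_f) = 4.409
Term 1 = ε^1.25·(…)^4.75 = 3.53×10^-7; Term 2 = ν·Q^9.4·(…)^5.2 = 2.84×10^-6
D = 0.66·(3.53×10^-7 + 2.84×10^-6)^0.04 = 0.3978 m = 398 mm
Check: V = 3.89 m/s, Re = 1.34×10^6, f = 0.01150, h_f = 24.4 m ≈ 25.2 m ✓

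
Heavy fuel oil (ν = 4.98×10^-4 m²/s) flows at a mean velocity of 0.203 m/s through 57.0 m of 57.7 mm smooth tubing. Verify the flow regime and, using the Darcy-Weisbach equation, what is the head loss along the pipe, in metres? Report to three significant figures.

Re = VD/ν = 0.203·0.05770/4.98×10^-4 = 23.5 → laminar (Re < 2300)
f = 64/Re = 2.721
h_f = f(L/D)V²/(2g) = 2.721·(57.0/0.05770)·0.203²/(2·9.81) = 5.646 m

h_f ≈ 5.65 m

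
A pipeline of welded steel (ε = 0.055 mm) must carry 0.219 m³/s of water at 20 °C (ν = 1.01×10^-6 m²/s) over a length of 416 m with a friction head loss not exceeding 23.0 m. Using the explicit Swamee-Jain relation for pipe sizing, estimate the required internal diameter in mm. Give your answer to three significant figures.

D ≈ 258 mm

Swamee-Jain (Type III): D = 0.66·[ε^1.25·(LQ²/(gh_f))^4.75 + ν·Q^9.4·(L/(gh_f))^5.2]^0.04
LQ²/(gh_f) = 0.08843; L/(gh_f) = 1.844
Term 1 = ε^1.25·(…)^4.75 = 4.70×10^-11; Term 2 = ν·Q^9.4·(…)^5.2 = 1.54×10^-11
D = 0.66·(4.70×10^-11 + 1.54×10^-11)^0.04 = 0.2578 m = 258 mm
Check: V = 4.19 m/s, Re = 1.07×10^6, f = 0.01486, h_f = 21.5 m ≈ 23.0 m ✓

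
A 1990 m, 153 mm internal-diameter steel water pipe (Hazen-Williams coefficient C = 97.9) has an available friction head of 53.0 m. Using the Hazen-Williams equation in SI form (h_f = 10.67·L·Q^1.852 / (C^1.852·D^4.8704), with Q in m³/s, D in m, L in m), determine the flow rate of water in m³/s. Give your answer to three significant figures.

Q ≈ 0.0276 m³/s

Rearranging: Q = [h_f·C^1.852·D^4.8704 / (10.67·L)]^(1/1.852)
Q = [53.0·97.9^1.852·0.153^4.8704 / (10.67·1990)]^0.540 = 0.02763 m³/s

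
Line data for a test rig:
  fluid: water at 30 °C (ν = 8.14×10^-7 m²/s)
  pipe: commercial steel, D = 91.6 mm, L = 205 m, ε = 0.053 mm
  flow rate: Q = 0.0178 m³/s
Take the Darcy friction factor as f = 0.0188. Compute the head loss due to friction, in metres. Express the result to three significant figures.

V = 4Q/(πD²) = 4·0.0178/(π·0.0916²) = 2.701 m/s
h_f = f(L/D)V²/(2g) = 0.01880·(205/0.0916)·2.701²/(2·9.81) = 15.65 m

h_f ≈ 15.6 m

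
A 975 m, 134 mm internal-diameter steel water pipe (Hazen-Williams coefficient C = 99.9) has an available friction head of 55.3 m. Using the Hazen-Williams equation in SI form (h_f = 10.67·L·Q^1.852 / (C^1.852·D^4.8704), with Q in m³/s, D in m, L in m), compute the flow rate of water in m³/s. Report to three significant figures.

Rearranging: Q = [h_f·C^1.852·D^4.8704 / (10.67·L)]^(1/1.852)
Q = [55.3·99.9^1.852·0.134^4.8704 / (10.67·975)]^0.540 = 0.02992 m³/s

Q ≈ 0.0299 m³/s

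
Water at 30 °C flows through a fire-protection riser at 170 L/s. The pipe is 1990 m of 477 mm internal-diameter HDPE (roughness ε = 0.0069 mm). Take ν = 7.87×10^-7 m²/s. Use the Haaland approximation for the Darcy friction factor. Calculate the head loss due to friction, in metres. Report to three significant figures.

V = 4Q/(πD²) = 4·0.170/(π·0.477²) = 0.9513 m/s
Re = VD/ν = 0.9513·0.477/7.87×10^-7 = 5.77×10^5 → turbulent
ε/D = 0.0069/477 = 1.45×10^-5
Haaland: f = 0.01292
h_f = f(L/D)V²/(2g) = 0.01292·(1990/0.477)·0.9513²/(2·9.81) = 2.486 m

h_f ≈ 2.49 m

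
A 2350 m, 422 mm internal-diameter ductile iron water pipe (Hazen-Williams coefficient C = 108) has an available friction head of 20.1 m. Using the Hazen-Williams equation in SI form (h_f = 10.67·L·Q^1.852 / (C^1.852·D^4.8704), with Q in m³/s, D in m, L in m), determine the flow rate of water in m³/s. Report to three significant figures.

Rearranging: Q = [h_f·C^1.852·D^4.8704 / (10.67·L)]^(1/1.852)
Q = [20.1·108^1.852·0.422^4.8704 / (10.67·2350)]^0.540 = 0.2379 m³/s

Q ≈ 0.238 m³/s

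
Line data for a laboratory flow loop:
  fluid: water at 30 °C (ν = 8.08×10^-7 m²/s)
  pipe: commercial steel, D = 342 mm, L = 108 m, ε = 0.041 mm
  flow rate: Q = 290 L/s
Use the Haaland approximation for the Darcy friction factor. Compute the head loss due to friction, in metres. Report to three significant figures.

h_f ≈ 2.14 m

V = 4Q/(πD²) = 4·0.290/(π·0.342²) = 3.157 m/s
Re = VD/ν = 3.157·0.342/8.08×10^-7 = 1.34×10^6 → turbulent
ε/D = 0.041/342 = 1.20×10^-4
Haaland: f = 0.01335
h_f = f(L/D)V²/(2g) = 0.01335·(108/0.342)·3.157²/(2·9.81) = 2.142 m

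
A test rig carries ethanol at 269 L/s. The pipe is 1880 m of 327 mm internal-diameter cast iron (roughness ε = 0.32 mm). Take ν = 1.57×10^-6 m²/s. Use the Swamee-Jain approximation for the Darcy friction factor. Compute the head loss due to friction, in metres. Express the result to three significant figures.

h_f ≈ 60.4 m

V = 4Q/(πD²) = 4·0.269/(π·0.327²) = 3.203 m/s
Re = VD/ν = 3.203·0.327/1.57×10^-6 = 6.67×10^5 → turbulent
ε/D = 0.32/327 = 9.79×10^-4
Swamee-Jain: f = 0.02010
h_f = f(L/D)V²/(2g) = 0.02010·(1880/0.327)·3.203²/(2·9.81) = 60.43 m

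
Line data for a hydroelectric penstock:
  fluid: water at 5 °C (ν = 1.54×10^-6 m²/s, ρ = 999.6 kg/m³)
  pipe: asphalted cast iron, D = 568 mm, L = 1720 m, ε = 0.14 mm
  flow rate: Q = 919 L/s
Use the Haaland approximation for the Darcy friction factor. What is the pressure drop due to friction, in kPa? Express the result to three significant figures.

Δp ≈ 297 kPa

V = 4Q/(πD²) = 4·0.919/(π·0.568²) = 3.627 m/s
Re = VD/ν = 3.627·0.568/1.54×10^-6 = 1.34×10^6 → turbulent
ε/D = 0.14/568 = 2.46×10^-4
Haaland: f = 0.01492
h_f = f(L/D)V²/(2g) = 0.01492·(1720/0.568)·3.627²/(2·9.81) = 30.29 m
Δp = ρg·h_f = 999.6·9.81·30.29 = 297.0 kPa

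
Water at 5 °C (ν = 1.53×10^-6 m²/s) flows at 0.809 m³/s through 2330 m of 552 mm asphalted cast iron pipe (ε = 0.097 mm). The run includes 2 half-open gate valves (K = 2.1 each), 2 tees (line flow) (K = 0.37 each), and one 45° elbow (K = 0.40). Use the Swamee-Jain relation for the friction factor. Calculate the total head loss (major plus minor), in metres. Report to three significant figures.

H_L ≈ 38.3 m

V = 4Q/(πD²) = 3.380 m/s; V²/2g = 0.5825 m
Re = 1.22×10^6, ε/D = 1.76×10^-4 → f = 0.01433 (Swamee-Jain)
Major: h_f = f(L/D)·V²/2g = 0.01433·4221·0.5825 = 35.24 m
Minor: ΣK = 5.34; h_m = ΣK·V²/2g = 3.110 m
Total H_L = 35.24 + 3.110 = 38.35 m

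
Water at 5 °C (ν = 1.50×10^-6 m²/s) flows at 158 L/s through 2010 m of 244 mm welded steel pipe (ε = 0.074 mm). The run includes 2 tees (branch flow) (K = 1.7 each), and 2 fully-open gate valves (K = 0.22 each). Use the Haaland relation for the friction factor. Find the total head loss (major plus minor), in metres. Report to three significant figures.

H_L ≈ 79.4 m

V = 4Q/(πD²) = 3.379 m/s; V²/2g = 0.5819 m
Re = 5.50×10^5, ε/D = 3.03×10^-4 → f = 0.01609 (Haaland)
Major: h_f = f(L/D)·V²/2g = 0.01609·8238·0.5819 = 77.12 m
Minor: ΣK = 3.84; h_m = ΣK·V²/2g = 2.235 m
Total H_L = 77.12 + 2.235 = 79.35 m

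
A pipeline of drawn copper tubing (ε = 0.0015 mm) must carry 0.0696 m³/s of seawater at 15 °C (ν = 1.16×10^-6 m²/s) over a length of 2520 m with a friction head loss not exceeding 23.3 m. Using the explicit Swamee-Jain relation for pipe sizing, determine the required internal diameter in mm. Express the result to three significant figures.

D ≈ 231 mm

Swamee-Jain (Type III): D = 0.66·[ε^1.25·(LQ²/(gh_f))^4.75 + ν·Q^9.4·(L/(gh_f))^5.2]^0.04
LQ²/(gh_f) = 0.05341; L/(gh_f) = 11.02
Term 1 = ε^1.25·(…)^4.75 = 4.74×10^-14; Term 2 = ν·Q^9.4·(…)^5.2 = 4.03×10^-12
D = 0.66·(4.74×10^-14 + 4.03×10^-12)^0.04 = 0.2312 m = 231 mm
Check: V = 1.66 m/s, Re = 3.30×10^5, f = 0.01420, h_f = 21.7 m ≈ 23.3 m ✓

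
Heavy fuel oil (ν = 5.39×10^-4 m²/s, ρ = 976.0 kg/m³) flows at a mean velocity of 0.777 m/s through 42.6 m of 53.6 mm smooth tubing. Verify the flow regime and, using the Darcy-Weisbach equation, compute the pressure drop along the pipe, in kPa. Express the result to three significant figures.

Δp ≈ 194 kPa

Re = VD/ν = 0.777·0.05360/5.39×10^-4 = 77.3 → laminar (Re < 2300)
f = 64/Re = 0.8283
h_f = f(L/D)V²/(2g) = 0.8283·(42.6/0.05360)·0.777²/(2·9.81) = 20.26 m
Δp = ρg·h_f = 976.0·9.81·20.26 = 193.9 kPa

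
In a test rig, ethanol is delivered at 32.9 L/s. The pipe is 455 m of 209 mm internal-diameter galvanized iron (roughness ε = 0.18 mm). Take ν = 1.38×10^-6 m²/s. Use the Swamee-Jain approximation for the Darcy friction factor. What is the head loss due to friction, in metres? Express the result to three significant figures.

V = 4Q/(πD²) = 4·0.0329/(π·0.209²) = 0.9590 m/s
Re = VD/ν = 0.9590·0.209/1.38×10^-6 = 1.45×10^5 → turbulent
ε/D = 0.18/209 = 8.61×10^-4
Swamee-Jain: f = 0.02112
h_f = f(L/D)V²/(2g) = 0.02112·(455/0.209)·0.9590²/(2·9.81) = 2.155 m

h_f ≈ 2.15 m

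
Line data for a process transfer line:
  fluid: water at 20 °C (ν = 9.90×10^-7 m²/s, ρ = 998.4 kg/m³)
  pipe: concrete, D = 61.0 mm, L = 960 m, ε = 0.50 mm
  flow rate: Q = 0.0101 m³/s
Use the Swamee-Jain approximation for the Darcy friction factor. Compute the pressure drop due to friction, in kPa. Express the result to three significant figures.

Δp ≈ 3370 kPa

V = 4Q/(πD²) = 4·0.0101/(π·0.0610²) = 3.456 m/s
Re = VD/ν = 3.456·0.0610/9.90×10^-7 = 2.13×10^5 → turbulent
ε/D = 0.50/61.0 = 0.00820
Swamee-Jain: f = 0.03595
h_f = f(L/D)V²/(2g) = 0.03595·(960/0.0610)·3.456²/(2·9.81) = 344.5 m
Δp = ρg·h_f = 998.4·9.81·344.5 = 3374 kPa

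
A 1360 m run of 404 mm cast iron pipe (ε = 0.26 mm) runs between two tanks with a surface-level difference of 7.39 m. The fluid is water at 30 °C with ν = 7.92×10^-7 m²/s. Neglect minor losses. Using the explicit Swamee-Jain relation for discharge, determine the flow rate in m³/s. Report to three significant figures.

Swamee-Jain (Type II): Q = -0.965·√(gD⁵h_f/L)·ln[ε/(3.7D) + √(3.17ν²L/(gD³h_f))]
√(gD⁵h_f/L) = √(9.81·0.404⁵·7.39/1360) = 0.02395
ε/(3.7D) = 1.74×10^-4; √(3.17ν²L/(gD³h_f)) = 2.38×10^-5
Q = -0.965·0.02395·ln(1.977×10^-4) = 0.1971 m³/s
Check: V = 1.54 m/s, Re = 7.84×10^5, f = 0.01832, h_f = 7.43 m ≈ 7.39 m ✓

Q ≈ 0.197 m³/s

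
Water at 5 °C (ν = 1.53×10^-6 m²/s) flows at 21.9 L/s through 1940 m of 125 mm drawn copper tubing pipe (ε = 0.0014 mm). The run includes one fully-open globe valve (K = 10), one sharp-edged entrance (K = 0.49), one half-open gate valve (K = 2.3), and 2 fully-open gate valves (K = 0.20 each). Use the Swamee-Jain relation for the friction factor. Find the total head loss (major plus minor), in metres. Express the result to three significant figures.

H_L ≈ 44.0 m

V = 4Q/(πD²) = 1.785 m/s; V²/2g = 0.1623 m
Re = 1.46×10^5, ε/D = 1.12×10^-5 → f = 0.01662 (Swamee-Jain)
Major: h_f = f(L/D)·V²/2g = 0.01662·15520·0.1623 = 41.87 m
Minor: ΣK = 13.2; h_m = ΣK·V²/2g = 2.141 m
Total H_L = 41.87 + 2.141 = 44.01 m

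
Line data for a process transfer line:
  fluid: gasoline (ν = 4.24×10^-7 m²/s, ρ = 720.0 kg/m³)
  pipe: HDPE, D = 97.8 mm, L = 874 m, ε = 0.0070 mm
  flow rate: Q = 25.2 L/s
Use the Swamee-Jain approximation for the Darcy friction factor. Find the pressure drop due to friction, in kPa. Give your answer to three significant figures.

V = 4Q/(πD²) = 4·0.0252/(π·0.0978²) = 3.355 m/s
Re = VD/ν = 3.355·0.0978/4.24×10^-7 = 7.74×10^5 → turbulent
ε/D = 0.0070/97.8 = 7.16×10^-5
Swamee-Jain: f = 0.01341
h_f = f(L/D)V²/(2g) = 0.01341·(874/0.0978)·3.355²/(2·9.81) = 68.74 m
Δp = ρg·h_f = 720.0·9.81·68.74 = 485.5 kPa

Δp ≈ 486 kPa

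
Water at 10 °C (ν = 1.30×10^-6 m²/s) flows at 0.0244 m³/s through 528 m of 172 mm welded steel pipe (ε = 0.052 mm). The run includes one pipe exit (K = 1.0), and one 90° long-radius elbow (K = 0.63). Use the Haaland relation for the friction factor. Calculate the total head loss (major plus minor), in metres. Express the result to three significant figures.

V = 4Q/(πD²) = 1.050 m/s; V²/2g = 0.05621 m
Re = 1.39×10^5, ε/D = 3.02×10^-4 → f = 0.01832 (Haaland)
Major: h_f = f(L/D)·V²/2g = 0.01832·3070·0.05621 = 3.162 m
Minor: ΣK = 1.63; h_m = ΣK·V²/2g = 0.09162 m
Total H_L = 3.162 + 0.09162 = 3.253 m

H_L ≈ 3.25 m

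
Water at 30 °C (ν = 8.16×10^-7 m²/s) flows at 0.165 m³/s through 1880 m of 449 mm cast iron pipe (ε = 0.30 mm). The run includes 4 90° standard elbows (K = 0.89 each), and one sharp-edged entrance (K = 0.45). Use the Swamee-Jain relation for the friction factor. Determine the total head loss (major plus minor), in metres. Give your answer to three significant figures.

V = 4Q/(πD²) = 1.042 m/s; V²/2g = 0.05535 m
Re = 5.73×10^5, ε/D = 6.68×10^-4 → f = 0.01865 (Swamee-Jain)
Major: h_f = f(L/D)·V²/2g = 0.01865·4187·0.05535 = 4.323 m
Minor: ΣK = 4.01; h_m = ΣK·V²/2g = 0.2219 m
Total H_L = 4.323 + 0.2219 = 4.545 m

H_L ≈ 4.54 m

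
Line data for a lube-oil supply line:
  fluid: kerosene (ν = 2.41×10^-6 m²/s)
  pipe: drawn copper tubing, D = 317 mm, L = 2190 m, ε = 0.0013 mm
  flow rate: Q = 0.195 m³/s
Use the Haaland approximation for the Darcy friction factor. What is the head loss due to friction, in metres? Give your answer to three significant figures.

h_f ≈ 30.4 m

V = 4Q/(πD²) = 4·0.195/(π·0.317²) = 2.471 m/s
Re = VD/ν = 2.471·0.317/2.41×10^-6 = 3.25×10^5 → turbulent
ε/D = 0.0013/317 = 4.10×10^-6
Haaland: f = 0.01416
h_f = f(L/D)V²/(2g) = 0.01416·(2190/0.317)·2.471²/(2·9.81) = 30.45 m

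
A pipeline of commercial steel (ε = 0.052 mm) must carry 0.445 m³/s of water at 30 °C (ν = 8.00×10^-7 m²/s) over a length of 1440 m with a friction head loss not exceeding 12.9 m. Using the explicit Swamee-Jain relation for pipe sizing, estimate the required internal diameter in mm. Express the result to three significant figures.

Swamee-Jain (Type III): D = 0.66·[ε^1.25·(LQ²/(gh_f))^4.75 + ν·Q^9.4·(L/(gh_f))^5.2]^0.04
LQ²/(gh_f) = 2.253; L/(gh_f) = 11.38
Term 1 = ε^1.25·(…)^4.75 = 2.09×10^-4; Term 2 = ν·Q^9.4·(…)^5.2 = 1.23×10^-4
D = 0.66·(2.09×10^-4 + 1.23×10^-4)^0.04 = 0.4791 m = 479 mm
Check: V = 2.47 m/s, Re = 1.48×10^6, f = 0.01326, h_f = 12.4 m ≈ 12.9 m ✓

D ≈ 479 mm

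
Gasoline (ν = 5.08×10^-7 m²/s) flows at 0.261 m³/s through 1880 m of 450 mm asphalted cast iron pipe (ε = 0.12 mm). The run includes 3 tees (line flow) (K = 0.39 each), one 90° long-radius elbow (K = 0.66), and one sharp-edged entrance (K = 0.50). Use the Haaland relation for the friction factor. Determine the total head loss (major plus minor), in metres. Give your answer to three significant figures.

V = 4Q/(πD²) = 1.641 m/s; V²/2g = 0.1373 m
Re = 1.45×10^6, ε/D = 2.67×10^-4 → f = 0.01509 (Haaland)
Major: h_f = f(L/D)·V²/2g = 0.01509·4178·0.1373 = 8.651 m
Minor: ΣK = 2.33; h_m = ΣK·V²/2g = 0.3198 m
Total H_L = 8.651 + 0.3198 = 8.971 m

H_L ≈ 8.97 m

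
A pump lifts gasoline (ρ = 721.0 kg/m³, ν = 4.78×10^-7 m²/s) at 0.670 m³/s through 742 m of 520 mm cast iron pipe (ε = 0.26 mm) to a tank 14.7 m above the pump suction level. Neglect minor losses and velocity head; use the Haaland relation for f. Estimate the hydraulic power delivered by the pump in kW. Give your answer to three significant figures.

P_hyd ≈ 128 kW

V = 4Q/(πD²) = 3.155 m/s; Re = 3.43×10^6; ε/D = 5.00×10^-4; f = 0.01686
h_f = f(L/D)V²/2g = 12.21 m
Total head H = z + h_f = 14.7 + 12.21 = 26.91 m
P_hyd = ρgQH = 721.0·9.81·0.670·26.91 = 127.5 kW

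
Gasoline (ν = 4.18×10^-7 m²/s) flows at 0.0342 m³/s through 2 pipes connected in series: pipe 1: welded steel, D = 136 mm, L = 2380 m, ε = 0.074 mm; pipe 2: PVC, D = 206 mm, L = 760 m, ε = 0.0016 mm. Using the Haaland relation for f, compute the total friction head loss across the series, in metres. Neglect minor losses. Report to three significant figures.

H ≈ 89.6 m

Pipe 1: V = 2.354 m/s, Re = 7.66×10^5, ε/D = 5.44×10^-4, f = 0.01759, h_1 = f(L/D)V²/2g = 86.95 m
Pipe 2: V = 1.026 m/s, Re = 5.06×10^5, ε/D = 7.77×10^-6, f = 0.01312, h_2 = f(L/D)V²/2g = 2.598 m
Series → Q common, losses add: H = Σh = 89.55 m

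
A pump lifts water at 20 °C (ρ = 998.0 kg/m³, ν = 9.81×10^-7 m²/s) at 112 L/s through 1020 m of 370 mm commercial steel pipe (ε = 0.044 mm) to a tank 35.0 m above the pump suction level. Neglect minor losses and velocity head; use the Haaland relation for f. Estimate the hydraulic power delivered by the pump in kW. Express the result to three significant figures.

P_hyd ≈ 40.9 kW

V = 4Q/(πD²) = 1.042 m/s; Re = 3.93×10^5; ε/D = 1.19×10^-4; f = 0.01488
h_f = f(L/D)V²/2g = 2.268 m
Total head H = z + h_f = 35.0 + 2.268 = 37.27 m
P_hyd = ρgQH = 998.0·9.81·0.112·37.27 = 40.87 kW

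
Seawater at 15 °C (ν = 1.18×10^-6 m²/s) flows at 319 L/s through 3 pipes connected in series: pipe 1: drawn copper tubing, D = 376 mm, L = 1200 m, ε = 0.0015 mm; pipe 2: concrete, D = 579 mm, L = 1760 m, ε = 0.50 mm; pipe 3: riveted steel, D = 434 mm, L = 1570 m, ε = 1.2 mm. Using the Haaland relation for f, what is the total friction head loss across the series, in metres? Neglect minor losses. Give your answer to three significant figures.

Pipe 1: V = 2.873 m/s, Re = 9.15×10^5, ε/D = 3.99×10^-6, f = 0.01182, h_1 = f(L/D)V²/2g = 15.87 m
Pipe 2: V = 1.212 m/s, Re = 5.94×10^5, ε/D = 8.64×10^-4, f = 0.01948, h_2 = f(L/D)V²/2g = 4.430 m
Pipe 3: V = 2.156 m/s, Re = 7.93×10^5, ε/D = 0.00276, f = 0.02579, h_3 = f(L/D)V²/2g = 22.11 m
Series → Q common, losses add: H = Σh = 42.41 m

H ≈ 42.4 m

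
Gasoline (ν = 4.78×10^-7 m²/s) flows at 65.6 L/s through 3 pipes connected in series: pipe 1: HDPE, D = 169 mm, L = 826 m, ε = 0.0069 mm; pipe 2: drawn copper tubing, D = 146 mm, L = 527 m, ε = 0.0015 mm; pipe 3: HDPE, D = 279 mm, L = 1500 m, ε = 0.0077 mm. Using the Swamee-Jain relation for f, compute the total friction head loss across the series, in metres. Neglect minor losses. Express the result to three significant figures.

H ≈ 63.3 m

Pipe 1: V = 2.924 m/s, Re = 1.03×10^6, ε/D = 4.08×10^-5, f = 0.01246, h_1 = f(L/D)V²/2g = 26.55 m
Pipe 2: V = 3.918 m/s, Re = 1.20×10^6, ε/D = 1.03×10^-5, f = 0.01155, h_2 = f(L/D)V²/2g = 32.61 m
Pipe 3: V = 1.073 m/s, Re = 6.26×10^5, ε/D = 2.76×10^-5, f = 0.01307, h_3 = f(L/D)V²/2g = 4.123 m
Series → Q common, losses add: H = Σh = 63.29 m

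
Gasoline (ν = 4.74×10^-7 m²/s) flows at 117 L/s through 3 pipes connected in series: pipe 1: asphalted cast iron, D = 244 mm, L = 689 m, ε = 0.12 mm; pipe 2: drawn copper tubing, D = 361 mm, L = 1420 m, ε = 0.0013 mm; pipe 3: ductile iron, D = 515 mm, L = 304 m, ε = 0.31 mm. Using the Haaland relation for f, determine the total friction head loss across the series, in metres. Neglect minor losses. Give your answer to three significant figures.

Pipe 1: V = 2.502 m/s, Re = 1.29×10^6, ε/D = 4.92×10^-4, f = 0.01702, h_1 = f(L/D)V²/2g = 15.34 m
Pipe 2: V = 1.143 m/s, Re = 8.71×10^5, ε/D = 3.60×10^-6, f = 0.01192, h_2 = f(L/D)V²/2g = 3.121 m
Pipe 3: V = 0.5617 m/s, Re = 6.10×10^5, ε/D = 6.02×10^-4, f = 0.01807, h_3 = f(L/D)V²/2g = 0.1715 m
Series → Q common, losses add: H = Σh = 18.63 m

H ≈ 18.6 m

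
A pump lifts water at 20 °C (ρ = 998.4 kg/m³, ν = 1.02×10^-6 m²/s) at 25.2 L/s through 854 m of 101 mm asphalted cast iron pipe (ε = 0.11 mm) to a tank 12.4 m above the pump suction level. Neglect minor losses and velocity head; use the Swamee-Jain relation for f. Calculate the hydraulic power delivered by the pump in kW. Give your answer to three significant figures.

V = 4Q/(πD²) = 3.145 m/s; Re = 3.11×10^5; ε/D = 0.00109; f = 0.02108
h_f = f(L/D)V²/2g = 89.86 m
Total head H = z + h_f = 12.4 + 89.86 = 102.3 m
P_hyd = ρgQH = 998.4·9.81·0.0252·102.3 = 25.24 kW

P_hyd ≈ 25.2 kW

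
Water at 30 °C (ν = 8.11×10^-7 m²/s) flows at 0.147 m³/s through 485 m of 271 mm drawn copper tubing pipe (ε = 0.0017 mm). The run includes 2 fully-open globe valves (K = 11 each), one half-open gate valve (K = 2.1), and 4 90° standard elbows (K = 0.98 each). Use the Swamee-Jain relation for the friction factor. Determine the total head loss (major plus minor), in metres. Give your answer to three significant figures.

H_L ≈ 16.4 m

V = 4Q/(πD²) = 2.549 m/s; V²/2g = 0.3310 m
Re = 8.52×10^5, ε/D = 6.27×10^-6 → f = 0.01207 (Swamee-Jain)
Major: h_f = f(L/D)·V²/2g = 0.01207·1790·0.3310 = 7.150 m
Minor: ΣK = 28.0; h_m = ΣK·V²/2g = 9.276 m
Total H_L = 7.150 + 9.276 = 16.43 m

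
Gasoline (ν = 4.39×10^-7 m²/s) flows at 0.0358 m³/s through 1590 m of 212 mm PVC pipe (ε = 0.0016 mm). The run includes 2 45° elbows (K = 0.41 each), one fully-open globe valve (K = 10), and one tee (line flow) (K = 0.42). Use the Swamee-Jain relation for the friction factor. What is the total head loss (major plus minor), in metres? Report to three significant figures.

V = 4Q/(πD²) = 1.014 m/s; V²/2g = 0.05243 m
Re = 4.90×10^5, ε/D = 7.55×10^-6 → f = 0.01326 (Swamee-Jain)
Major: h_f = f(L/D)·V²/2g = 0.01326·7500·0.05243 = 5.214 m
Minor: ΣK = 11.2; h_m = ΣK·V²/2g = 0.5893 m
Total H_L = 5.214 + 0.5893 = 5.803 m

H_L ≈ 5.80 m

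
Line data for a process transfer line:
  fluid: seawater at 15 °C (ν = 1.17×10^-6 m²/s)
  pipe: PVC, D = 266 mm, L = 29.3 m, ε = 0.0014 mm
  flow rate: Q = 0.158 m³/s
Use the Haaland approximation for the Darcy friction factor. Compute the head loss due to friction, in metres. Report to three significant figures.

h_f ≈ 0.570 m

V = 4Q/(πD²) = 4·0.158/(π·0.266²) = 2.843 m/s
Re = VD/ν = 2.843·0.266/1.17×10^-6 = 6.46×10^5 → turbulent
ε/D = 0.0014/266 = 5.26×10^-6
Haaland: f = 0.01255
h_f = f(L/D)V²/(2g) = 0.01255·(29.3/0.266)·2.843²/(2·9.81) = 0.5697 m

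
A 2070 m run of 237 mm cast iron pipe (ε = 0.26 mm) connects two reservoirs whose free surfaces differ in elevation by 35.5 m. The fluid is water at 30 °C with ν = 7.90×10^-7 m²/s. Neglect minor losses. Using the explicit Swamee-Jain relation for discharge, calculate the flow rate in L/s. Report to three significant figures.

Q ≈ 86.9 L/s

Swamee-Jain (Type II): Q = -0.965·√(gD⁵h_f/L)·ln[ε/(3.7D) + √(3.17ν²L/(gD³h_f))]
√(gD⁵h_f/L) = √(9.81·0.237⁵·35.5/2070) = 0.01122
ε/(3.7D) = 2.96×10^-4; √(3.17ν²L/(gD³h_f)) = 2.97×10^-5
Q = -0.965·0.01122·ln(3.262×10^-4) = 0.08689 m³/s
Check: V = 1.97 m/s, Re = 5.91×10^5, f = 0.02068, h_f = 35.7 m ≈ 35.5 m ✓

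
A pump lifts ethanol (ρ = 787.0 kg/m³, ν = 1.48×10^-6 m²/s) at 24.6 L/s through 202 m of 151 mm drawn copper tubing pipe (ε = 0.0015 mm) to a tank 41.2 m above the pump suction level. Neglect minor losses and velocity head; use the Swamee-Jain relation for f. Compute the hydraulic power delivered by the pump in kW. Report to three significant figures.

P_hyd ≈ 8.23 kW

V = 4Q/(πD²) = 1.374 m/s; Re = 1.40×10^5; ε/D = 9.93×10^-6; f = 0.01674
h_f = f(L/D)V²/2g = 2.154 m
Total head H = z + h_f = 41.2 + 2.154 = 43.35 m
P_hyd = ρgQH = 787.0·9.81·0.0246·43.35 = 8.234 kW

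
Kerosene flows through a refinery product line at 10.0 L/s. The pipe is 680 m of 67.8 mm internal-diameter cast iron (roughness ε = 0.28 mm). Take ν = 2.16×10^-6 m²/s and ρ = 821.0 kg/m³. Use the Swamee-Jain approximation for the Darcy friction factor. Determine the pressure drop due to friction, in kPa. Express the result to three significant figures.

V = 4Q/(πD²) = 4·0.0100/(π·0.0678²) = 2.770 m/s
Re = VD/ν = 2.770·0.0678/2.16×10^-6 = 8.69×10^4 → turbulent
ε/D = 0.28/67.8 = 0.00413
Swamee-Jain: f = 0.03017
h_f = f(L/D)V²/(2g) = 0.03017·(680/0.0678)·2.770²/(2·9.81) = 118.3 m
Δp = ρg·h_f = 821.0·9.81·118.3 = 952.8 kPa

Δp ≈ 953 kPa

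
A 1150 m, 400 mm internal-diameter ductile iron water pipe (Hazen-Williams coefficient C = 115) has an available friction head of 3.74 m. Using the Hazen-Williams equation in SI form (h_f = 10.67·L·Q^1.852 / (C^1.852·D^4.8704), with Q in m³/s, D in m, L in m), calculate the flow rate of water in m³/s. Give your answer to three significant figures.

Rearranging: Q = [h_f·C^1.852·D^4.8704 / (10.67·L)]^(1/1.852)
Q = [3.74·115^1.852·0.400^4.8704 / (10.67·1150)]^0.540 = 0.1305 m³/s

Q ≈ 0.131 m³/s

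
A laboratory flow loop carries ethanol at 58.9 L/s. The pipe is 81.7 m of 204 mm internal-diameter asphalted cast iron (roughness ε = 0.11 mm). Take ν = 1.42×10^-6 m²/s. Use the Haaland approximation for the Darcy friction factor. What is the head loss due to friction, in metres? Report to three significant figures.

h_f ≈ 1.22 m

V = 4Q/(πD²) = 4·0.0589/(π·0.204²) = 1.802 m/s
Re = VD/ν = 1.802·0.204/1.42×10^-6 = 2.59×10^5 → turbulent
ε/D = 0.11/204 = 5.39×10^-4
Haaland: f = 0.01848
h_f = f(L/D)V²/(2g) = 0.01848·(81.7/0.204)·1.802²/(2·9.81) = 1.225 m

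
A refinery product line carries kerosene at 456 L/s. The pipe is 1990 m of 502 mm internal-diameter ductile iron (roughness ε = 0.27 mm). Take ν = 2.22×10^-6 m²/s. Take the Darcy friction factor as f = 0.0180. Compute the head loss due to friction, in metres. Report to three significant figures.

h_f ≈ 19.3 m

V = 4Q/(πD²) = 4·0.456/(π·0.502²) = 2.304 m/s
h_f = f(L/D)V²/(2g) = 0.01800·(1990/0.502)·2.304²/(2·9.81) = 19.30 m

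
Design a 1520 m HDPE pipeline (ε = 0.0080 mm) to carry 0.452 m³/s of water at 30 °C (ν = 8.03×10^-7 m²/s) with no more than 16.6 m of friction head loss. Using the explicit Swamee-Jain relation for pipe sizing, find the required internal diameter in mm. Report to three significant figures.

Swamee-Jain (Type III): D = 0.66·[ε^1.25·(LQ²/(gh_f))^4.75 + ν·Q^9.4·(L/(gh_f))^5.2]^0.04
LQ²/(gh_f) = 1.907; L/(gh_f) = 9.334
Term 1 = ε^1.25·(…)^4.75 = 9.13×10^-6; Term 2 = ν·Q^9.4·(…)^5.2 = 5.10×10^-5
D = 0.66·(9.13×10^-6 + 5.10×10^-5)^0.04 = 0.4474 m = 447 mm
Check: V = 2.88 m/s, Re = 1.60×10^6, f = 0.01130, h_f = 16.2 m ≈ 16.6 m ✓

D ≈ 447 mm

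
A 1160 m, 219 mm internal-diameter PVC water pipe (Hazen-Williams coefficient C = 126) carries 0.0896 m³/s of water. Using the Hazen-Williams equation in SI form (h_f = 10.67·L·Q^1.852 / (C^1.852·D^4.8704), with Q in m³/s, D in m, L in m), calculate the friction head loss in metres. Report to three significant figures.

h_f = 10.67·1160·0.0896^1.852 / (126^1.852·0.219^4.8704) = 29.83 m

h_f ≈ 29.8 m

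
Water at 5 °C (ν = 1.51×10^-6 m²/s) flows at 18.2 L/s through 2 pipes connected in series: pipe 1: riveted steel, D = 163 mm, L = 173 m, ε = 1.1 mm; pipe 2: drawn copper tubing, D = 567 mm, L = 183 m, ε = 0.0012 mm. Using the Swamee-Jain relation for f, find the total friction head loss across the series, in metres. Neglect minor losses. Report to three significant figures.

H ≈ 1.42 m

Pipe 1: V = 0.8722 m/s, Re = 9.41×10^4, ε/D = 0.00675, f = 0.03441, h_1 = f(L/D)V²/2g = 1.416 m
Pipe 2: V = 0.07208 m/s, Re = 2.71×10^4, ε/D = 2.12×10^-6, f = 0.02396, h_2 = f(L/D)V²/2g = 0.002048 m
Series → Q common, losses add: H = Σh = 1.418 m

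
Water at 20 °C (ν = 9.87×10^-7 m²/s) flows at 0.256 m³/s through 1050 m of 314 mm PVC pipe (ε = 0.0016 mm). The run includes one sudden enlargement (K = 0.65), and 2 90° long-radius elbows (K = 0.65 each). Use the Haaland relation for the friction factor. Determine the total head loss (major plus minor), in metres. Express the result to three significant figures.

V = 4Q/(πD²) = 3.306 m/s; V²/2g = 0.5570 m
Re = 1.05×10^6, ε/D = 5.10×10^-6 → f = 0.01158 (Haaland)
Major: h_f = f(L/D)·V²/2g = 0.01158·3344·0.5570 = 21.57 m
Minor: ΣK = 1.95; h_m = ΣK·V²/2g = 1.086 m
Total H_L = 21.57 + 1.086 = 22.65 m

H_L ≈ 22.7 m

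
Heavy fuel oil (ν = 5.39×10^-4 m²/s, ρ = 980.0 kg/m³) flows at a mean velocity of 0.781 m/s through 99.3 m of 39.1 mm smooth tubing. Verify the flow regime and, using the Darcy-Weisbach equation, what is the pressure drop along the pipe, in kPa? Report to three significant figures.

Re = VD/ν = 0.781·0.03910/5.39×10^-4 = 56.7 → laminar (Re < 2300)
f = 64/Re = 1.130
h_f = f(L/D)V²/(2g) = 1.130·(99.3/0.03910)·0.781²/(2·9.81) = 89.19 m
Δp = ρg·h_f = 980.0·9.81·89.19 = 857.5 kPa

Δp ≈ 857 kPa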